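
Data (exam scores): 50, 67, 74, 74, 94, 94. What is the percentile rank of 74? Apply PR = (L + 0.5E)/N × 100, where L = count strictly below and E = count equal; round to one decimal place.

N = 6.
Strictly below 74: 2. Equal to 74: 2.
PR = (2 + 0.5·2)/6 × 100 = 50.0

50.0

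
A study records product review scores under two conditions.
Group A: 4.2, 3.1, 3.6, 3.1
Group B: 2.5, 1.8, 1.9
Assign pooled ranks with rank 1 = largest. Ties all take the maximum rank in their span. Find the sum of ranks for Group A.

11

Sorted (descending): 4.2, 3.6, 3.1, 3.1, 2.5, 1.9, 1.8
The 2 values of 3.1 occupy positions 3–4 → each gets rank 4.
Group A values → pooled ranks: 4.2→1, 3.1→4, 3.6→2, 3.1→4
Rank sum = 1 + 4 + 2 + 4 = 11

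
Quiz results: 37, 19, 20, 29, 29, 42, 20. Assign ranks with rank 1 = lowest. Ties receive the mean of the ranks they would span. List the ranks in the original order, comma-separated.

6, 1, 2.5, 4.5, 4.5, 7, 2.5

Sorted (ascending): 19, 20, 20, 29, 29, 37, 42
The 2 values of 20 occupy positions 2–3 → average rank (2+3)/2 = 2.5.
The 2 values of 29 occupy positions 4–5 → average rank (4+5)/2 = 4.5.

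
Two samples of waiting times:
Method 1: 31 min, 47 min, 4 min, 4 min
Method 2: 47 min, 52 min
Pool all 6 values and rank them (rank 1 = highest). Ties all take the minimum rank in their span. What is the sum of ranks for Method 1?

Sorted (descending): 52, 47, 47, 31, 4, 4
The 2 values of 47 occupy positions 2–3 → each gets rank 2.
The 2 values of 4 occupy positions 5–6 → each gets rank 5.
Method 1 values → pooled ranks: 31→4, 47→2, 4→5, 4→5
Rank sum = 4 + 2 + 5 + 5 = 16

16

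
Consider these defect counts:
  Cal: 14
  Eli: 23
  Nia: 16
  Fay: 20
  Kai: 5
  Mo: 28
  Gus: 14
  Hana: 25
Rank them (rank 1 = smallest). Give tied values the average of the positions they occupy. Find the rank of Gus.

2.5

Sorted (ascending): 5, 14, 14, 16, 20, 23, 25, 28
The 2 values of 14 occupy positions 2–3 → average rank (2+3)/2 = 2.5.
Gus has value 14 → rank 2.5.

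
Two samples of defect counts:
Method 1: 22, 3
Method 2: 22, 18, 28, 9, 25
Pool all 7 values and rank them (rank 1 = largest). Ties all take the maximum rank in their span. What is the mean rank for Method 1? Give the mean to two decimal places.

5.50

Sorted (descending): 28, 25, 22, 22, 18, 9, 3
The 2 values of 22 occupy positions 3–4 → each gets rank 4.
Method 1 values → pooled ranks: 22→4, 3→7
Mean rank = (4 + 7) / 2 = 5.50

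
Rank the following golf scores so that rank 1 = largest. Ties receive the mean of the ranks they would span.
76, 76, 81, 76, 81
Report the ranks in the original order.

4, 4, 1.5, 4, 1.5

Sorted (descending): 81, 81, 76, 76, 76
The 2 values of 81 occupy positions 1–2 → average rank (1+2)/2 = 1.5.
The 3 values of 76 occupy positions 3–5 → average rank 4.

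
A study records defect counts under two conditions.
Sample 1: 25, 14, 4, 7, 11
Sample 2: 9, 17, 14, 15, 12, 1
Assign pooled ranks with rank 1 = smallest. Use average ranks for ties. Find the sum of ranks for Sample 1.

Sorted (ascending): 1, 4, 7, 9, 11, 12, 14, 14, 15, 17, 25
The 2 values of 14 occupy positions 7–8 → average rank (7+8)/2 = 7.5.
Sample 1 values → pooled ranks: 25→11, 14→7.5, 4→2, 7→3, 11→5
Rank sum = 11 + 7.5 + 2 + 3 + 5 = 28.5

28.5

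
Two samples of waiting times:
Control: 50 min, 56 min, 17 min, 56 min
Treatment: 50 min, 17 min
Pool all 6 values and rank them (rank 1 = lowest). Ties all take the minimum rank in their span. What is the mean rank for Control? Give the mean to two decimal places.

Sorted (ascending): 17, 17, 50, 50, 56, 56
The 2 values of 17 occupy positions 1–2 → each gets rank 1.
The 2 values of 50 occupy positions 3–4 → each gets rank 3.
The 2 values of 56 occupy positions 5–6 → each gets rank 5.
Control values → pooled ranks: 50→3, 56→5, 17→1, 56→5
Mean rank = (3 + 5 + 1 + 5) / 4 = 3.50

3.50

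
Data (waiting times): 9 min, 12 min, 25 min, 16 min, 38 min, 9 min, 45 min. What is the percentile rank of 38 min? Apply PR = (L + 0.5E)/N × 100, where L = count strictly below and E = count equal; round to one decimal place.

78.6

N = 7.
Strictly below 38: 5. Equal to 38: 1.
PR = (5 + 0.5·1)/7 × 100 = 78.6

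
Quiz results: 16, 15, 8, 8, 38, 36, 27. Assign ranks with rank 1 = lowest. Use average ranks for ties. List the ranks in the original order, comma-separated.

4, 3, 1.5, 1.5, 7, 6, 5

Sorted (ascending): 8, 8, 15, 16, 27, 36, 38
The 2 values of 8 occupy positions 1–2 → average rank (1+2)/2 = 1.5.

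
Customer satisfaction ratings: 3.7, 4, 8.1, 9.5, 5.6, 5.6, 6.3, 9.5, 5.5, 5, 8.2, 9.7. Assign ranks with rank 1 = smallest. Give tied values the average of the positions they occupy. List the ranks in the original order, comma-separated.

1, 2, 8, 10.5, 5.5, 5.5, 7, 10.5, 4, 3, 9, 12

Sorted (ascending): 3.7, 4, 5, 5.5, 5.6, 5.6, 6.3, 8.1, 8.2, 9.5, 9.5, 9.7
The 2 values of 5.6 occupy positions 5–6 → average rank (5+6)/2 = 5.5.
The 2 values of 9.5 occupy positions 10–11 → average rank (10+11)/2 = 10.5.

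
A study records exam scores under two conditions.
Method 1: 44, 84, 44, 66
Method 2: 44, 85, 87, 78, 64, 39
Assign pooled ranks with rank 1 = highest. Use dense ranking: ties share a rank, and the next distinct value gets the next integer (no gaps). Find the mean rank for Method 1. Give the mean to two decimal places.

Sorted (descending): 87, 85, 84, 78, 66, 64, 44, 44, 44, 39
The 3 values of 44 share dense rank 7.
Remaining distinct values take the next consecutive integers.
Method 1 values → pooled ranks: 44→7, 84→3, 44→7, 66→5
Mean rank = (7 + 3 + 7 + 5) / 4 = 5.50

5.50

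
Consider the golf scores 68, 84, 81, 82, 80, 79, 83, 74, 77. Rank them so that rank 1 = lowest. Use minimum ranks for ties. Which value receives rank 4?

Sorted (ascending): 68, 74, 77, 79, 80, 81, 82, 83, 84
No ties — each value takes its position as its rank.
Rank 4 → value 79.

79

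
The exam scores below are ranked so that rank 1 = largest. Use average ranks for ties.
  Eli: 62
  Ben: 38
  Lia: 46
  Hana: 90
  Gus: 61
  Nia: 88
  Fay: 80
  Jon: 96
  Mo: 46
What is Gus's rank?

6

Sorted (descending): 96, 90, 88, 80, 62, 61, 46, 46, 38
The 2 values of 46 occupy positions 7–8 → average rank (7+8)/2 = 7.5.
Gus has value 61 → rank 6.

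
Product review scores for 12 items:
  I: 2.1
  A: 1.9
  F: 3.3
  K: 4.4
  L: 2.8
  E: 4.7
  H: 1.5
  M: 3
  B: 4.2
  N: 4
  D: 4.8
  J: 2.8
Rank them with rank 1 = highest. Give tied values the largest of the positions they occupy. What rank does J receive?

9

Sorted (descending): 4.8, 4.7, 4.4, 4.2, 4, 3.3, 3, 2.8, 2.8, 2.1, 1.9, 1.5
The 2 values of 2.8 occupy positions 8–9 → each gets rank 9.
J has value 2.8 → rank 9.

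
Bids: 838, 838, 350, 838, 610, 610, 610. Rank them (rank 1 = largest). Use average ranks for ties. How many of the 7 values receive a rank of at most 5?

Sorted (descending): 838, 838, 838, 610, 610, 610, 350
The 3 values of 838 occupy positions 1–3 → average rank 2.
The 3 values of 610 occupy positions 4–6 → average rank 5.
Ranks ≤ 5: {2, 2, 2, 5, 5, 5} → 6 values.

6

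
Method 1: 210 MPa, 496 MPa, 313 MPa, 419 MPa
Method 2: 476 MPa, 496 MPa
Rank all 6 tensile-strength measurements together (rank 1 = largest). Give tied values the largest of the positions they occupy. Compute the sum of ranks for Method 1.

Sorted (descending): 496, 496, 476, 419, 313, 210
The 2 values of 496 occupy positions 1–2 → each gets rank 2.
Method 1 values → pooled ranks: 210→6, 496→2, 313→5, 419→4
Rank sum = 6 + 2 + 5 + 4 = 17

17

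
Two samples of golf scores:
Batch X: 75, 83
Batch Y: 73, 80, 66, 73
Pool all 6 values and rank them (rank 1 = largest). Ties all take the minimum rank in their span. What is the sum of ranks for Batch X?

Sorted (descending): 83, 80, 75, 73, 73, 66
The 2 values of 73 occupy positions 4–5 → each gets rank 4.
Batch X values → pooled ranks: 75→3, 83→1
Rank sum = 3 + 1 = 4

4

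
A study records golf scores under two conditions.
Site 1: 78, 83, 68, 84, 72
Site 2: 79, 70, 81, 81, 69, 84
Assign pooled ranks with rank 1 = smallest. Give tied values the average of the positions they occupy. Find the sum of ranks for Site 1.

29.5

Sorted (ascending): 68, 69, 70, 72, 78, 79, 81, 81, 83, 84, 84
The 2 values of 81 occupy positions 7–8 → average rank (7+8)/2 = 7.5.
The 2 values of 84 occupy positions 10–11 → average rank (10+11)/2 = 10.5.
Site 1 values → pooled ranks: 78→5, 83→9, 68→1, 84→10.5, 72→4
Rank sum = 5 + 9 + 1 + 10.5 + 4 = 29.5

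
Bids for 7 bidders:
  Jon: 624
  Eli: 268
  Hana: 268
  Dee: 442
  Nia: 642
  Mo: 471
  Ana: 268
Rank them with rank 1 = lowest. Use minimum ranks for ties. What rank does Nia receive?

Sorted (ascending): 268, 268, 268, 442, 471, 624, 642
The 3 values of 268 occupy positions 1–3 → each gets rank 1.
Nia has value 642 → rank 7.

7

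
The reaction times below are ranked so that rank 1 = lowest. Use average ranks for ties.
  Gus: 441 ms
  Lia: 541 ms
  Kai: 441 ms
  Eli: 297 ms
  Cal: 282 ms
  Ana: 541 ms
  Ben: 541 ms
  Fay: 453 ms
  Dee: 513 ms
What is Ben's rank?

8

Sorted (ascending): 282, 297, 441, 441, 453, 513, 541, 541, 541
The 2 values of 441 occupy positions 3–4 → average rank (3+4)/2 = 3.5.
The 3 values of 541 occupy positions 7–9 → average rank 8.
Ben has value 541 ms → rank 8.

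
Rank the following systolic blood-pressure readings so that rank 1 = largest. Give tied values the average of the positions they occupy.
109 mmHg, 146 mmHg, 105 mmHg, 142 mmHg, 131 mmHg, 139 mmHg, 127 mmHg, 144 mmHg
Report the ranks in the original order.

7, 1, 8, 3, 5, 4, 6, 2

Sorted (descending): 146, 144, 142, 139, 131, 127, 109, 105
No ties — each value takes its position as its rank.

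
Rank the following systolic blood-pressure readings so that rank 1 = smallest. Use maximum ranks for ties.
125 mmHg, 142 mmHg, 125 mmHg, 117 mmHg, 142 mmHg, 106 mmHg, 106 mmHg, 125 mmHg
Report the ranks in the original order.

Sorted (ascending): 106, 106, 117, 125, 125, 125, 142, 142
The 2 values of 106 occupy positions 1–2 → each gets rank 2.
The 3 values of 125 occupy positions 4–6 → each gets rank 6.
The 2 values of 142 occupy positions 7–8 → each gets rank 8.

6, 8, 6, 3, 8, 2, 2, 6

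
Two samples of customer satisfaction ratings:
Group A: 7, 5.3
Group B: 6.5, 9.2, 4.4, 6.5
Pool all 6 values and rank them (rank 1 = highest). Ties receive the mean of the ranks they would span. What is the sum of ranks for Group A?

Sorted (descending): 9.2, 7, 6.5, 6.5, 5.3, 4.4
The 2 values of 6.5 occupy positions 3–4 → average rank (3+4)/2 = 3.5.
Group A values → pooled ranks: 7→2, 5.3→5
Rank sum = 2 + 5 = 7

7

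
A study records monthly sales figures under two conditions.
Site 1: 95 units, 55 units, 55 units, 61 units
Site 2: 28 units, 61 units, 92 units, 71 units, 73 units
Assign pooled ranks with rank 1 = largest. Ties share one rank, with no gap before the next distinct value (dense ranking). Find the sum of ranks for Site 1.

Sorted (descending): 95, 92, 73, 71, 61, 61, 55, 55, 28
The 2 values of 61 share dense rank 5.
The 2 values of 55 share dense rank 6.
Remaining distinct values take the next consecutive integers.
Site 1 values → pooled ranks: 95→1, 55→6, 55→6, 61→5
Rank sum = 1 + 6 + 6 + 5 = 18

18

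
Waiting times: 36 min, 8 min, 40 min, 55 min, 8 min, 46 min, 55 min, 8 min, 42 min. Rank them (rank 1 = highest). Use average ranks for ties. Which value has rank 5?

Sorted (descending): 55, 55, 46, 42, 40, 36, 8, 8, 8
The 2 values of 55 occupy positions 1–2 → average rank (1+2)/2 = 1.5.
The 3 values of 8 occupy positions 7–9 → average rank 8.
Rank 5 → value 40.

40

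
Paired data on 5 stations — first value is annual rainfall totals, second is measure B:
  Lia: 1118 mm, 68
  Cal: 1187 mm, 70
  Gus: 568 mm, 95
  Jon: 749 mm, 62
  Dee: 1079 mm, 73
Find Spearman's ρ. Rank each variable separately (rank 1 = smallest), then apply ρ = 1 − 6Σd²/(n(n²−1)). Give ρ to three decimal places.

Ranks of variable 1: 4, 5, 1, 2, 3
Ranks of variable 2: 2, 3, 5, 1, 4
d = r₁ − r₂: 2, 2, -4, 1, -1
d²: 4, 4, 16, 1, 1; Σd² = 26
ρ = 1 − 6·26/(5·24) = 1 − 156/120 = -0.300

-0.300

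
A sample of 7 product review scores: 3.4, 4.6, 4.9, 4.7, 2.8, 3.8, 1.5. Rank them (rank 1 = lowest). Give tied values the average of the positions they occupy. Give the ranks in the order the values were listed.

Sorted (ascending): 1.5, 2.8, 3.4, 3.8, 4.6, 4.7, 4.9
No ties — each value takes its position as its rank.

3, 5, 7, 6, 2, 4, 1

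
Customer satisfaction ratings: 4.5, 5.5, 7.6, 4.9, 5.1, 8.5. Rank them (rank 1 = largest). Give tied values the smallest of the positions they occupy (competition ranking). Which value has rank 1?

8.5

Sorted (descending): 8.5, 7.6, 5.5, 5.1, 4.9, 4.5
No ties — each value takes its position as its rank.
Rank 1 → value 8.5.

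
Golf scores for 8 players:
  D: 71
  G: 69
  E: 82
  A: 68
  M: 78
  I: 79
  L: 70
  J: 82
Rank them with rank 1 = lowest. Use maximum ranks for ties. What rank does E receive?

Sorted (ascending): 68, 69, 70, 71, 78, 79, 82, 82
The 2 values of 82 occupy positions 7–8 → each gets rank 8.
E has value 82 → rank 8.

8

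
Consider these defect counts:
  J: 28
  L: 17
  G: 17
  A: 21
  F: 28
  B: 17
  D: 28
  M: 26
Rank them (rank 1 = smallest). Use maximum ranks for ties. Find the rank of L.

3

Sorted (ascending): 17, 17, 17, 21, 26, 28, 28, 28
The 3 values of 17 occupy positions 1–3 → each gets rank 3.
The 3 values of 28 occupy positions 6–8 → each gets rank 8.
L has value 17 → rank 3.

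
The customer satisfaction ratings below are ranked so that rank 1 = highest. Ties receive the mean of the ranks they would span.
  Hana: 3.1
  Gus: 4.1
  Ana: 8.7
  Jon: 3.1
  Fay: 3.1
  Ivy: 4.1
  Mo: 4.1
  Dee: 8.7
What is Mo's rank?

Sorted (descending): 8.7, 8.7, 4.1, 4.1, 4.1, 3.1, 3.1, 3.1
The 2 values of 8.7 occupy positions 1–2 → average rank (1+2)/2 = 1.5.
The 3 values of 4.1 occupy positions 3–5 → average rank 4.
The 3 values of 3.1 occupy positions 6–8 → average rank 7.
Mo has value 4.1 → rank 4.

4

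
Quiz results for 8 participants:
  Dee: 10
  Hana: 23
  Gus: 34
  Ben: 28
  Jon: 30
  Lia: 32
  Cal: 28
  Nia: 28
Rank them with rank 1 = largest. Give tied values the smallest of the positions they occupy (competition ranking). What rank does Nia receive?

Sorted (descending): 34, 32, 30, 28, 28, 28, 23, 10
The 3 values of 28 occupy positions 4–6 → each gets rank 4.
Nia has value 28 → rank 4.

4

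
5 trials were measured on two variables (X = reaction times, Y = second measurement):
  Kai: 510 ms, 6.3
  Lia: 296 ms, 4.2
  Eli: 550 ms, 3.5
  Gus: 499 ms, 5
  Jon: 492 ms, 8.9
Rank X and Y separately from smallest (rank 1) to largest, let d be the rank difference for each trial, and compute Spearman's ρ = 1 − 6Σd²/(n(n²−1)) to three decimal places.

-0.300

Ranks of variable 1: 4, 1, 5, 3, 2
Ranks of variable 2: 4, 2, 1, 3, 5
d = r₁ − r₂: 0, -1, 4, 0, -3
d²: 0, 1, 16, 0, 9; Σd² = 26
ρ = 1 − 6·26/(5·24) = 1 − 156/120 = -0.300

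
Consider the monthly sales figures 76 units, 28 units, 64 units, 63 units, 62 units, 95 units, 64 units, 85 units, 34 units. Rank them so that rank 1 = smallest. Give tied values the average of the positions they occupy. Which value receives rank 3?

62

Sorted (ascending): 28, 34, 62, 63, 64, 64, 76, 85, 95
The 2 values of 64 occupy positions 5–6 → average rank (5+6)/2 = 5.5.
Rank 3 → value 62.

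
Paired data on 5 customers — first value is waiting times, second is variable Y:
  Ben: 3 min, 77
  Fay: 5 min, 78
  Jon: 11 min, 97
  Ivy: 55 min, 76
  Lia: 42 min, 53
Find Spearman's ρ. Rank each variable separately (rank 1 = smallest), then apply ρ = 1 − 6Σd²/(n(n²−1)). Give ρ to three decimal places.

Ranks of variable 1: 1, 2, 3, 5, 4
Ranks of variable 2: 3, 4, 5, 2, 1
d = r₁ − r₂: -2, -2, -2, 3, 3
d²: 4, 4, 4, 9, 9; Σd² = 30
ρ = 1 − 6·30/(5·24) = 1 − 180/120 = -0.500

-0.500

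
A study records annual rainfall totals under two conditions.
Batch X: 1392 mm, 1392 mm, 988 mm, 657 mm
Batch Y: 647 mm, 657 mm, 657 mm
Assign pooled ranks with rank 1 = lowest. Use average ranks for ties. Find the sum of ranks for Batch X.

Sorted (ascending): 647, 657, 657, 657, 988, 1392, 1392
The 3 values of 657 occupy positions 2–4 → average rank 3.
The 2 values of 1392 occupy positions 6–7 → average rank (6+7)/2 = 6.5.
Batch X values → pooled ranks: 1392→6.5, 1392→6.5, 988→5, 657→3
Rank sum = 6.5 + 6.5 + 5 + 3 = 21

21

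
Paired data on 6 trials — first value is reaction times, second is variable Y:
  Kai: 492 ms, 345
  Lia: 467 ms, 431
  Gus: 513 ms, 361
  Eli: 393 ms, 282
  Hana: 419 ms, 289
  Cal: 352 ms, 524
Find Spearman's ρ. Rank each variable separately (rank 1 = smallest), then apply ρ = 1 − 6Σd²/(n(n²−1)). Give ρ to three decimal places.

Ranks of variable 1: 5, 4, 6, 2, 3, 1
Ranks of variable 2: 3, 5, 4, 1, 2, 6
d = r₁ − r₂: 2, -1, 2, 1, 1, -5
d²: 4, 1, 4, 1, 1, 25; Σd² = 36
ρ = 1 − 6·36/(6·35) = 1 − 216/210 = -0.029

-0.029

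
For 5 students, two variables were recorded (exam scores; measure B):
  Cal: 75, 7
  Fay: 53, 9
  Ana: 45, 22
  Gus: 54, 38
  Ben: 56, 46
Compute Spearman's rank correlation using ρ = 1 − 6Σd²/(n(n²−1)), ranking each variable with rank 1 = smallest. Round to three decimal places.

Ranks of variable 1: 5, 2, 1, 3, 4
Ranks of variable 2: 1, 2, 3, 4, 5
d = r₁ − r₂: 4, 0, -2, -1, -1
d²: 16, 0, 4, 1, 1; Σd² = 22
ρ = 1 − 6·22/(5·24) = 1 − 132/120 = -0.100

-0.100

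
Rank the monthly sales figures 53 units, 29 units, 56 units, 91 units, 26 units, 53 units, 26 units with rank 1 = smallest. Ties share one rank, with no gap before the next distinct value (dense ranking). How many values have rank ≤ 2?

3

Sorted (ascending): 26, 26, 29, 53, 53, 56, 91
The 2 values of 26 share dense rank 1.
The 2 values of 53 share dense rank 3.
Remaining distinct values take the next consecutive integers.
Ranks ≤ 2: {1, 1, 2} → 3 values.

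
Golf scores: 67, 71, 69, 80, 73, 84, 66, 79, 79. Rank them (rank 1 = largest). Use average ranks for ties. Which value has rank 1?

Sorted (descending): 84, 80, 79, 79, 73, 71, 69, 67, 66
The 2 values of 79 occupy positions 3–4 → average rank (3+4)/2 = 3.5.
Rank 1 → value 84.

84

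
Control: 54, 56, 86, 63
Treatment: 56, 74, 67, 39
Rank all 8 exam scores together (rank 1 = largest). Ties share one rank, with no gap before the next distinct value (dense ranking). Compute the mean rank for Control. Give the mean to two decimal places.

4.00

Sorted (descending): 86, 74, 67, 63, 56, 56, 54, 39
The 2 values of 56 share dense rank 5.
Remaining distinct values take the next consecutive integers.
Control values → pooled ranks: 54→6, 56→5, 86→1, 63→4
Mean rank = (6 + 5 + 1 + 4) / 4 = 4.00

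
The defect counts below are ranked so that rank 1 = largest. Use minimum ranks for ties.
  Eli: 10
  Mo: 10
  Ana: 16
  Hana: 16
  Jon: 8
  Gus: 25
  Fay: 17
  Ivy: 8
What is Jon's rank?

Sorted (descending): 25, 17, 16, 16, 10, 10, 8, 8
The 2 values of 16 occupy positions 3–4 → each gets rank 3.
The 2 values of 10 occupy positions 5–6 → each gets rank 5.
The 2 values of 8 occupy positions 7–8 → each gets rank 7.
Jon has value 8 → rank 7.

7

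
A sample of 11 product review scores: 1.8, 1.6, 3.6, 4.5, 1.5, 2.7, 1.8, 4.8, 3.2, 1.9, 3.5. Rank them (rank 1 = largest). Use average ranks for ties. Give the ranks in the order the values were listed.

8.5, 10, 3, 2, 11, 6, 8.5, 1, 5, 7, 4

Sorted (descending): 4.8, 4.5, 3.6, 3.5, 3.2, 2.7, 1.9, 1.8, 1.8, 1.6, 1.5
The 2 values of 1.8 occupy positions 8–9 → average rank (8+9)/2 = 8.5.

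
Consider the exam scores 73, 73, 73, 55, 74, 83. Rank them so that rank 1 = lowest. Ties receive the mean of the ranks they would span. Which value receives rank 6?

Sorted (ascending): 55, 73, 73, 73, 74, 83
The 3 values of 73 occupy positions 2–4 → average rank 3.
Rank 6 → value 83.

83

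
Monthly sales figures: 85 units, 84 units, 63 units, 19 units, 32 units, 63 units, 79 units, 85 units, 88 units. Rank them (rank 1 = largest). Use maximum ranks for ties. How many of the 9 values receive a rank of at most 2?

1

Sorted (descending): 88, 85, 85, 84, 79, 63, 63, 32, 19
The 2 values of 85 occupy positions 2–3 → each gets rank 3.
The 2 values of 63 occupy positions 6–7 → each gets rank 7.
Ranks ≤ 2: {1} → 1 value.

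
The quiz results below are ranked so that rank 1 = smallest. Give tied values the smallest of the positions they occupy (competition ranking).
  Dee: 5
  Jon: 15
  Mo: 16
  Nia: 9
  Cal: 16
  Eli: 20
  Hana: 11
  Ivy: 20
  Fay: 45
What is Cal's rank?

Sorted (ascending): 5, 9, 11, 15, 16, 16, 20, 20, 45
The 2 values of 16 occupy positions 5–6 → each gets rank 5.
The 2 values of 20 occupy positions 7–8 → each gets rank 7.
Cal has value 16 → rank 5.

5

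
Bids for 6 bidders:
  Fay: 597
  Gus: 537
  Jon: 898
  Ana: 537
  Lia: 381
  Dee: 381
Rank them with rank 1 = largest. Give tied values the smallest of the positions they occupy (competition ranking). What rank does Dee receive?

5

Sorted (descending): 898, 597, 537, 537, 381, 381
The 2 values of 537 occupy positions 3–4 → each gets rank 3.
The 2 values of 381 occupy positions 5–6 → each gets rank 5.
Dee has value 381 → rank 5.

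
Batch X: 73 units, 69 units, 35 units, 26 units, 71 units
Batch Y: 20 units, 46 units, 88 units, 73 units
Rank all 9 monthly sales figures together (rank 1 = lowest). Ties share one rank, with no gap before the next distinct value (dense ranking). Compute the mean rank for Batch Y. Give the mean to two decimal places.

Sorted (ascending): 20, 26, 35, 46, 69, 71, 73, 73, 88
The 2 values of 73 share dense rank 7.
Remaining distinct values take the next consecutive integers.
Batch Y values → pooled ranks: 20→1, 46→4, 88→8, 73→7
Mean rank = (1 + 4 + 8 + 7) / 4 = 5.00

5.00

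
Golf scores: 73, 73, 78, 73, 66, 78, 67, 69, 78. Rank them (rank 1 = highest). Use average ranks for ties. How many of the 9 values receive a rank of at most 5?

6

Sorted (descending): 78, 78, 78, 73, 73, 73, 69, 67, 66
The 3 values of 78 occupy positions 1–3 → average rank 2.
The 3 values of 73 occupy positions 4–6 → average rank 5.
Ranks ≤ 5: {2, 2, 2, 5, 5, 5} → 6 values.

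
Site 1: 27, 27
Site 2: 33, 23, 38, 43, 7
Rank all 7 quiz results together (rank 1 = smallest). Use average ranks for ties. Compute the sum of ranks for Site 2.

21

Sorted (ascending): 7, 23, 27, 27, 33, 38, 43
The 2 values of 27 occupy positions 3–4 → average rank (3+4)/2 = 3.5.
Site 2 values → pooled ranks: 33→5, 23→2, 38→6, 43→7, 7→1
Rank sum = 5 + 2 + 6 + 7 + 1 = 21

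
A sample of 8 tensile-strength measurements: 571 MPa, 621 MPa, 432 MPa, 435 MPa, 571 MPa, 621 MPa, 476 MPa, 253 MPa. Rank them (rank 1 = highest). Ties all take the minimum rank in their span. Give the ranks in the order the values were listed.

3, 1, 7, 6, 3, 1, 5, 8

Sorted (descending): 621, 621, 571, 571, 476, 435, 432, 253
The 2 values of 621 occupy positions 1–2 → each gets rank 1.
The 2 values of 571 occupy positions 3–4 → each gets rank 3.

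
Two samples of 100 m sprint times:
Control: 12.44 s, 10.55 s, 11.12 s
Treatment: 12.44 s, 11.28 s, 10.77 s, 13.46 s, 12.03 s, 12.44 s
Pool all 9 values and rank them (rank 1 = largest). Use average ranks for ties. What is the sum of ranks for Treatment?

26

Sorted (descending): 13.46, 12.44, 12.44, 12.44, 12.03, 11.28, 11.12, 10.77, 10.55
The 3 values of 12.44 occupy positions 2–4 → average rank 3.
Treatment values → pooled ranks: 12.44→3, 11.28→6, 10.77→8, 13.46→1, 12.03→5, 12.44→3
Rank sum = 3 + 6 + 8 + 1 + 5 + 3 = 26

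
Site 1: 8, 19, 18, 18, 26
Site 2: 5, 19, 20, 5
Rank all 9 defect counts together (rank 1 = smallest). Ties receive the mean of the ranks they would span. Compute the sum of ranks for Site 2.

Sorted (ascending): 5, 5, 8, 18, 18, 19, 19, 20, 26
The 2 values of 5 occupy positions 1–2 → average rank (1+2)/2 = 1.5.
The 2 values of 18 occupy positions 4–5 → average rank (4+5)/2 = 4.5.
The 2 values of 19 occupy positions 6–7 → average rank (6+7)/2 = 6.5.
Site 2 values → pooled ranks: 5→1.5, 19→6.5, 20→8, 5→1.5
Rank sum = 1.5 + 6.5 + 8 + 1.5 = 17.5

17.5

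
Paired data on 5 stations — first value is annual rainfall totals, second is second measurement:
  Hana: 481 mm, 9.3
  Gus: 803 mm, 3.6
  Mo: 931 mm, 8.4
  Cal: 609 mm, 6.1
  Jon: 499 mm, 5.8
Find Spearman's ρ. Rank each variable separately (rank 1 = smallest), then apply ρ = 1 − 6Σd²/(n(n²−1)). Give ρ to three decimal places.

Ranks of variable 1: 1, 4, 5, 3, 2
Ranks of variable 2: 5, 1, 4, 3, 2
d = r₁ − r₂: -4, 3, 1, 0, 0
d²: 16, 9, 1, 0, 0; Σd² = 26
ρ = 1 − 6·26/(5·24) = 1 − 156/120 = -0.300

-0.300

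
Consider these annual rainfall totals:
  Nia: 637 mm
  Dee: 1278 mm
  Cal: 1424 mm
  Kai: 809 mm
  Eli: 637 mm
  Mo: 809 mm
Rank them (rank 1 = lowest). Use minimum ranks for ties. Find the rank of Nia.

1

Sorted (ascending): 637, 637, 809, 809, 1278, 1424
The 2 values of 637 occupy positions 1–2 → each gets rank 1.
The 2 values of 809 occupy positions 3–4 → each gets rank 3.
Nia has value 637 mm → rank 1.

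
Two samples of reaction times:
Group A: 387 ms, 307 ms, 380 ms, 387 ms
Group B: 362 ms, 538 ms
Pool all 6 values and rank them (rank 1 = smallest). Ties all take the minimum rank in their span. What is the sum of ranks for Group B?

Sorted (ascending): 307, 362, 380, 387, 387, 538
The 2 values of 387 occupy positions 4–5 → each gets rank 4.
Group B values → pooled ranks: 362→2, 538→6
Rank sum = 2 + 6 = 8

8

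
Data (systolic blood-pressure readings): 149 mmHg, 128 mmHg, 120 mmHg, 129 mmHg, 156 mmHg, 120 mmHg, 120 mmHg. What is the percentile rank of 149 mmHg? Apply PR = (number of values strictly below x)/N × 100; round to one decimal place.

71.4

N = 7.
Strictly below 149: 5. Equal to 149: 1.
PR = 5/7 × 100 = 71.4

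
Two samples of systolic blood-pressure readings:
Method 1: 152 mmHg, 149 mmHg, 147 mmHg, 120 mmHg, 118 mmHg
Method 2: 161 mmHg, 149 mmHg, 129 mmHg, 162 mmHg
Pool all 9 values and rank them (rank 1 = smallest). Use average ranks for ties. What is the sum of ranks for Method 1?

19.5

Sorted (ascending): 118, 120, 129, 147, 149, 149, 152, 161, 162
The 2 values of 149 occupy positions 5–6 → average rank (5+6)/2 = 5.5.
Method 1 values → pooled ranks: 152→7, 149→5.5, 147→4, 120→2, 118→1
Rank sum = 7 + 5.5 + 4 + 2 + 1 = 19.5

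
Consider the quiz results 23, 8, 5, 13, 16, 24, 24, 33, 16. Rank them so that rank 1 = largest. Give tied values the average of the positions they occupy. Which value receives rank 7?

13

Sorted (descending): 33, 24, 24, 23, 16, 16, 13, 8, 5
The 2 values of 24 occupy positions 2–3 → average rank (2+3)/2 = 2.5.
The 2 values of 16 occupy positions 5–6 → average rank (5+6)/2 = 5.5.
Rank 7 → value 13.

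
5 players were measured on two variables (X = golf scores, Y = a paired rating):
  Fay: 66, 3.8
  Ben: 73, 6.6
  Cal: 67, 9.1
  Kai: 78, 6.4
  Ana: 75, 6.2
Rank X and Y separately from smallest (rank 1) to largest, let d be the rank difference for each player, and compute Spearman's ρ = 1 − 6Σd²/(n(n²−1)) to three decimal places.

Ranks of variable 1: 1, 3, 2, 5, 4
Ranks of variable 2: 1, 4, 5, 3, 2
d = r₁ − r₂: 0, -1, -3, 2, 2
d²: 0, 1, 9, 4, 4; Σd² = 18
ρ = 1 − 6·18/(5·24) = 1 − 108/120 = 0.100

0.100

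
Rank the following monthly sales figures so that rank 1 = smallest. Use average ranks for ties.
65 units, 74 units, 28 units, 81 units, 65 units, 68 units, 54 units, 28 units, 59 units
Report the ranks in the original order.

5.5, 8, 1.5, 9, 5.5, 7, 3, 1.5, 4

Sorted (ascending): 28, 28, 54, 59, 65, 65, 68, 74, 81
The 2 values of 28 occupy positions 1–2 → average rank (1+2)/2 = 1.5.
The 2 values of 65 occupy positions 5–6 → average rank (5+6)/2 = 5.5.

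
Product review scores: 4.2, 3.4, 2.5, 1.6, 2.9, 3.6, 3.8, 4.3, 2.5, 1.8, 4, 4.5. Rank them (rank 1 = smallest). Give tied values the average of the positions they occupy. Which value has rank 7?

Sorted (ascending): 1.6, 1.8, 2.5, 2.5, 2.9, 3.4, 3.6, 3.8, 4, 4.2, 4.3, 4.5
The 2 values of 2.5 occupy positions 3–4 → average rank (3+4)/2 = 3.5.
Rank 7 → value 3.6.

3.6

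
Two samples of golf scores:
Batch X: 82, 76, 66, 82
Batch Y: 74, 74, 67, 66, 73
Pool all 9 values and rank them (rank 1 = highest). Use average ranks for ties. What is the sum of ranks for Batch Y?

Sorted (descending): 82, 82, 76, 74, 74, 73, 67, 66, 66
The 2 values of 82 occupy positions 1–2 → average rank (1+2)/2 = 1.5.
The 2 values of 74 occupy positions 4–5 → average rank (4+5)/2 = 4.5.
The 2 values of 66 occupy positions 8–9 → average rank (8+9)/2 = 8.5.
Batch Y values → pooled ranks: 74→4.5, 74→4.5, 67→7, 66→8.5, 73→6
Rank sum = 4.5 + 4.5 + 7 + 8.5 + 6 = 30.5

30.5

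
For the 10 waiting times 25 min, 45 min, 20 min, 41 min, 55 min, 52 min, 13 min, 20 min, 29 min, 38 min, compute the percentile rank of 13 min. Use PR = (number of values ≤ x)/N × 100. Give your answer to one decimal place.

N = 10.
Strictly below 13: 0. Equal to 13: 1.
PR = 1/10 × 100 = 10.0

10.0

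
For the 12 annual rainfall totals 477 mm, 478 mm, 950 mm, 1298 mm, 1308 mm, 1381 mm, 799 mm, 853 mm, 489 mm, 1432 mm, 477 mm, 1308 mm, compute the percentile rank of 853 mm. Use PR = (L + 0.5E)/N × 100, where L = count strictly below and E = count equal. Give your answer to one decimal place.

45.8

N = 12.
Strictly below 853: 5. Equal to 853: 1.
PR = (5 + 0.5·1)/12 × 100 = 45.8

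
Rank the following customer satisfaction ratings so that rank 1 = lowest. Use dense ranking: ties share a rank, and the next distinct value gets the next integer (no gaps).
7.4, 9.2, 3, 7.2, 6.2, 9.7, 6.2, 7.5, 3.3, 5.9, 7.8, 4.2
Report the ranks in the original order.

Sorted (ascending): 3, 3.3, 4.2, 5.9, 6.2, 6.2, 7.2, 7.4, 7.5, 7.8, 9.2, 9.7
The 2 values of 6.2 share dense rank 5.
Remaining distinct values take the next consecutive integers.

7, 10, 1, 6, 5, 11, 5, 8, 2, 4, 9, 3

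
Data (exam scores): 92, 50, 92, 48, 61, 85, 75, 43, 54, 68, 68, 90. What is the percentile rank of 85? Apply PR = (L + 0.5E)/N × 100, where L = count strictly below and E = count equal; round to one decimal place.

70.8

N = 12.
Strictly below 85: 8. Equal to 85: 1.
PR = (8 + 0.5·1)/12 × 100 = 70.8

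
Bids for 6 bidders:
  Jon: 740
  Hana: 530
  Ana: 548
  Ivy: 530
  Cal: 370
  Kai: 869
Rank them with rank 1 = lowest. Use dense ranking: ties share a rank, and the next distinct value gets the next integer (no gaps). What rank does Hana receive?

Sorted (ascending): 370, 530, 530, 548, 740, 869
The 2 values of 530 share dense rank 2.
Remaining distinct values take the next consecutive integers.
Hana has value 530 → rank 2.

2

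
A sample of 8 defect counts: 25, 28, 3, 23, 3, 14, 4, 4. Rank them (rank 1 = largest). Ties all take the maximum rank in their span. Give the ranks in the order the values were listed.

2, 1, 8, 3, 8, 4, 6, 6

Sorted (descending): 28, 25, 23, 14, 4, 4, 3, 3
The 2 values of 4 occupy positions 5–6 → each gets rank 6.
The 2 values of 3 occupy positions 7–8 → each gets rank 8.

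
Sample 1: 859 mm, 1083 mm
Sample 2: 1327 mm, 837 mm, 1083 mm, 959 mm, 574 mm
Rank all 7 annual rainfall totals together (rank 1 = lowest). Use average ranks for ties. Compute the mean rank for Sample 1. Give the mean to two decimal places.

Sorted (ascending): 574, 837, 859, 959, 1083, 1083, 1327
The 2 values of 1083 occupy positions 5–6 → average rank (5+6)/2 = 5.5.
Sample 1 values → pooled ranks: 859→3, 1083→5.5
Mean rank = (3 + 5.5) / 2 = 4.25

4.25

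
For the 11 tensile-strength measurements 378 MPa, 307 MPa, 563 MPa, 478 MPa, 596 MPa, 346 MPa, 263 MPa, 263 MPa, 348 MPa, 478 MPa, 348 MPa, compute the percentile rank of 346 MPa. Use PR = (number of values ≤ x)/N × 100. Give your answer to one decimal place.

36.4

N = 11.
Strictly below 346: 3. Equal to 346: 1.
PR = 4/11 × 100 = 36.4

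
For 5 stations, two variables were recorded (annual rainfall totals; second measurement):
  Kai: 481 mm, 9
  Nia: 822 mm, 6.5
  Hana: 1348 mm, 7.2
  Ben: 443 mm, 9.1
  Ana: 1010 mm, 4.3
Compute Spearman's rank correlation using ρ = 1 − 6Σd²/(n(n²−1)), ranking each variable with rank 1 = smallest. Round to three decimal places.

Ranks of variable 1: 2, 3, 5, 1, 4
Ranks of variable 2: 4, 2, 3, 5, 1
d = r₁ − r₂: -2, 1, 2, -4, 3
d²: 4, 1, 4, 16, 9; Σd² = 34
ρ = 1 − 6·34/(5·24) = 1 − 204/120 = -0.700

-0.700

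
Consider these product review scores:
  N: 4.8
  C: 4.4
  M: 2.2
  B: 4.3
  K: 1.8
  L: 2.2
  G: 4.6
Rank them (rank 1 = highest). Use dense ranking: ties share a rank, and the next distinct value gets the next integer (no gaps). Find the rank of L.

5

Sorted (descending): 4.8, 4.6, 4.4, 4.3, 2.2, 2.2, 1.8
The 2 values of 2.2 share dense rank 5.
Remaining distinct values take the next consecutive integers.
L has value 2.2 → rank 5.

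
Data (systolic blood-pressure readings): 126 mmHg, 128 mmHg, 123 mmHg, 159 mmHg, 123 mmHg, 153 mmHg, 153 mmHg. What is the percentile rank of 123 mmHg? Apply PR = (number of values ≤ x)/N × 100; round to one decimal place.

28.6

N = 7.
Strictly below 123: 0. Equal to 123: 2.
PR = 2/7 × 100 = 28.6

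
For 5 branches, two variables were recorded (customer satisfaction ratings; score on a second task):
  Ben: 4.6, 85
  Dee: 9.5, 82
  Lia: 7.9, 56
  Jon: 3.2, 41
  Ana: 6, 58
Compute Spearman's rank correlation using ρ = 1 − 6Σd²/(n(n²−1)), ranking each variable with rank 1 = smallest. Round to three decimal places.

Ranks of variable 1: 2, 5, 4, 1, 3
Ranks of variable 2: 5, 4, 2, 1, 3
d = r₁ − r₂: -3, 1, 2, 0, 0
d²: 9, 1, 4, 0, 0; Σd² = 14
ρ = 1 − 6·14/(5·24) = 1 − 84/120 = 0.300

0.300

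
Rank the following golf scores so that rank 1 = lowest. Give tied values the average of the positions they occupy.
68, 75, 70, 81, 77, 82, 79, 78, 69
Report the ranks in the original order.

Sorted (ascending): 68, 69, 70, 75, 77, 78, 79, 81, 82
No ties — each value takes its position as its rank.

1, 4, 3, 8, 5, 9, 7, 6, 2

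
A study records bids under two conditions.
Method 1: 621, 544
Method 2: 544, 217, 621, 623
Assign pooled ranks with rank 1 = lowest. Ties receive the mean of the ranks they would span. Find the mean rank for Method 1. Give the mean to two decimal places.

Sorted (ascending): 217, 544, 544, 621, 621, 623
The 2 values of 544 occupy positions 2–3 → average rank (2+3)/2 = 2.5.
The 2 values of 621 occupy positions 4–5 → average rank (4+5)/2 = 4.5.
Method 1 values → pooled ranks: 621→4.5, 544→2.5
Mean rank = (4.5 + 2.5) / 2 = 3.50

3.50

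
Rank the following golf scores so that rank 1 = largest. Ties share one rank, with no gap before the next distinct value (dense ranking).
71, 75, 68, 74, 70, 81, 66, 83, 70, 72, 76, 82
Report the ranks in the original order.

Sorted (descending): 83, 82, 81, 76, 75, 74, 72, 71, 70, 70, 68, 66
The 2 values of 70 share dense rank 9.
Remaining distinct values take the next consecutive integers.

8, 5, 10, 6, 9, 3, 11, 1, 9, 7, 4, 2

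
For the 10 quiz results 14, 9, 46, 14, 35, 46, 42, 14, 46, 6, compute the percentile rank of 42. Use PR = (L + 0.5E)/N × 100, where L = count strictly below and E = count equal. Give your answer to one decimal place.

65.0

N = 10.
Strictly below 42: 6. Equal to 42: 1.
PR = (6 + 0.5·1)/10 × 100 = 65.0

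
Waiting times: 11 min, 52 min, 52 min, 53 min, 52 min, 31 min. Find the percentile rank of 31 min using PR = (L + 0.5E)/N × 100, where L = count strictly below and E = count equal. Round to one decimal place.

N = 6.
Strictly below 31: 1. Equal to 31: 1.
PR = (1 + 0.5·1)/6 × 100 = 25.0

25.0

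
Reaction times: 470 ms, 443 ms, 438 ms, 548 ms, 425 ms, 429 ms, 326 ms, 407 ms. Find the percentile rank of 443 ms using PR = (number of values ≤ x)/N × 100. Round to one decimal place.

75.0

N = 8.
Strictly below 443: 5. Equal to 443: 1.
PR = 6/8 × 100 = 75.0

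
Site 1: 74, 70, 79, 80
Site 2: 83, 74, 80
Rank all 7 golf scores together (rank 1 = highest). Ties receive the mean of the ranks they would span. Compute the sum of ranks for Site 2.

9

Sorted (descending): 83, 80, 80, 79, 74, 74, 70
The 2 values of 80 occupy positions 2–3 → average rank (2+3)/2 = 2.5.
The 2 values of 74 occupy positions 5–6 → average rank (5+6)/2 = 5.5.
Site 2 values → pooled ranks: 83→1, 74→5.5, 80→2.5
Rank sum = 1 + 5.5 + 2.5 = 9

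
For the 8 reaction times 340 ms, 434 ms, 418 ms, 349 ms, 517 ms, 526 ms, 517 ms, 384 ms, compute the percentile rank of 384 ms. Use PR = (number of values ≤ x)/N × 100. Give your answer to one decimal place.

37.5

N = 8.
Strictly below 384: 2. Equal to 384: 1.
PR = 3/8 × 100 = 37.5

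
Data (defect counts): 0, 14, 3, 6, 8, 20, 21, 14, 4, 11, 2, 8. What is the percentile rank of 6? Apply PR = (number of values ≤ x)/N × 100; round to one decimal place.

41.7

N = 12.
Strictly below 6: 4. Equal to 6: 1.
PR = 5/12 × 100 = 41.7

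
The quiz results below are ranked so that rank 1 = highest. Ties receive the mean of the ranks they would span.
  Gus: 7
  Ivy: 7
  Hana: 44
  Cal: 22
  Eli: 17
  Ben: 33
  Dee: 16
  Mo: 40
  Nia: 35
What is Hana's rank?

1

Sorted (descending): 44, 40, 35, 33, 22, 17, 16, 7, 7
The 2 values of 7 occupy positions 8–9 → average rank (8+9)/2 = 8.5.
Hana has value 44 → rank 1.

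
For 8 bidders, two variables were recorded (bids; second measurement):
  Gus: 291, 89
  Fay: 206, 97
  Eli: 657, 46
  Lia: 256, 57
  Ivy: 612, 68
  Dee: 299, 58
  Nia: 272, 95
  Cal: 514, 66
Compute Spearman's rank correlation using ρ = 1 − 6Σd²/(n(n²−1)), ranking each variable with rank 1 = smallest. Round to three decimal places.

-0.548

Ranks of variable 1: 4, 1, 8, 2, 7, 5, 3, 6
Ranks of variable 2: 6, 8, 1, 2, 5, 3, 7, 4
d = r₁ − r₂: -2, -7, 7, 0, 2, 2, -4, 2
d²: 4, 49, 49, 0, 4, 4, 16, 4; Σd² = 130
ρ = 1 − 6·130/(8·63) = 1 − 780/504 = -0.548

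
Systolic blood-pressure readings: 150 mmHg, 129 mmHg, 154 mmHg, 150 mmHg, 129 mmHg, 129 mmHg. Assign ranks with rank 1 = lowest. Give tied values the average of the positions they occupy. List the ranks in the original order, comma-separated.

Sorted (ascending): 129, 129, 129, 150, 150, 154
The 3 values of 129 occupy positions 1–3 → average rank 2.
The 2 values of 150 occupy positions 4–5 → average rank (4+5)/2 = 4.5.

4.5, 2, 6, 4.5, 2, 2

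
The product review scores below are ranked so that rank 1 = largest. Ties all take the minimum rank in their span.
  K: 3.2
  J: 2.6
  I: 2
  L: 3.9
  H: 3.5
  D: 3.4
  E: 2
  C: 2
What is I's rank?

6

Sorted (descending): 3.9, 3.5, 3.4, 3.2, 2.6, 2, 2, 2
The 3 values of 2 occupy positions 6–8 → each gets rank 6.
I has value 2 → rank 6.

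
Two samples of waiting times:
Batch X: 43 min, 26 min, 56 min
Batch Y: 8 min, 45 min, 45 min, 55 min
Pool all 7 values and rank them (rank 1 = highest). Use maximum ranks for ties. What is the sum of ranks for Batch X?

12

Sorted (descending): 56, 55, 45, 45, 43, 26, 8
The 2 values of 45 occupy positions 3–4 → each gets rank 4.
Batch X values → pooled ranks: 43→5, 26→6, 56→1
Rank sum = 5 + 6 + 1 = 12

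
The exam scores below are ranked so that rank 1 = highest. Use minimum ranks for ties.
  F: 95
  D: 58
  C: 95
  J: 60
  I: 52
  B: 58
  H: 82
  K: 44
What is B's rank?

Sorted (descending): 95, 95, 82, 60, 58, 58, 52, 44
The 2 values of 95 occupy positions 1–2 → each gets rank 1.
The 2 values of 58 occupy positions 5–6 → each gets rank 5.
B has value 58 → rank 5.

5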